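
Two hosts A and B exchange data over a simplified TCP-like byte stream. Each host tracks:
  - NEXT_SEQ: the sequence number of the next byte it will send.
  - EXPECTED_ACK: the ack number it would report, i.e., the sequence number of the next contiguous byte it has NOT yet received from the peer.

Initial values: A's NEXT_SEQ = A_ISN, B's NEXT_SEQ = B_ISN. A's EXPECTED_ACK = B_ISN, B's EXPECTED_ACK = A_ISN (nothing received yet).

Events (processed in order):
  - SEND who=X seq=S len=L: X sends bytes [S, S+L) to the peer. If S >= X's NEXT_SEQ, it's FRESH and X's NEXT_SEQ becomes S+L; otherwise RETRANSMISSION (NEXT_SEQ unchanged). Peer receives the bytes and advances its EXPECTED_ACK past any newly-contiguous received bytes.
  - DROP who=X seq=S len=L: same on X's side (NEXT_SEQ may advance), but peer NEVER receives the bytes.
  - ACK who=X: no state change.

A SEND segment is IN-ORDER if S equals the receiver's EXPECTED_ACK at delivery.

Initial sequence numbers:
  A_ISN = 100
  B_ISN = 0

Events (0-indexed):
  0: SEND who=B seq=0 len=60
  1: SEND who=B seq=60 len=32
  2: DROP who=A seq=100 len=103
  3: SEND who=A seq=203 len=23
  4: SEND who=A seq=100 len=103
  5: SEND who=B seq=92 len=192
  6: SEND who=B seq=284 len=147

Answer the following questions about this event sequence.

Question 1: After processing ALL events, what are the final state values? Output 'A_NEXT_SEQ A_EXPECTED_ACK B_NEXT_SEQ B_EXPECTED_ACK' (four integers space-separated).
Answer: 226 431 431 226

Derivation:
After event 0: A_seq=100 A_ack=60 B_seq=60 B_ack=100
After event 1: A_seq=100 A_ack=92 B_seq=92 B_ack=100
After event 2: A_seq=203 A_ack=92 B_seq=92 B_ack=100
After event 3: A_seq=226 A_ack=92 B_seq=92 B_ack=100
After event 4: A_seq=226 A_ack=92 B_seq=92 B_ack=226
After event 5: A_seq=226 A_ack=284 B_seq=284 B_ack=226
After event 6: A_seq=226 A_ack=431 B_seq=431 B_ack=226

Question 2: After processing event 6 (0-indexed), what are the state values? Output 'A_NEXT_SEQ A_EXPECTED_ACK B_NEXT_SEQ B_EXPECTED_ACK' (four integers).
After event 0: A_seq=100 A_ack=60 B_seq=60 B_ack=100
After event 1: A_seq=100 A_ack=92 B_seq=92 B_ack=100
After event 2: A_seq=203 A_ack=92 B_seq=92 B_ack=100
After event 3: A_seq=226 A_ack=92 B_seq=92 B_ack=100
After event 4: A_seq=226 A_ack=92 B_seq=92 B_ack=226
After event 5: A_seq=226 A_ack=284 B_seq=284 B_ack=226
After event 6: A_seq=226 A_ack=431 B_seq=431 B_ack=226

226 431 431 226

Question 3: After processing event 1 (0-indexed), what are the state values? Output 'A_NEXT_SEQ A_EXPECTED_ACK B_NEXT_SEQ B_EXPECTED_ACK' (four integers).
After event 0: A_seq=100 A_ack=60 B_seq=60 B_ack=100
After event 1: A_seq=100 A_ack=92 B_seq=92 B_ack=100

100 92 92 100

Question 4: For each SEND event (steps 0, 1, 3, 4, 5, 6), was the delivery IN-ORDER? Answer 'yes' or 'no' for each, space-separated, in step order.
Step 0: SEND seq=0 -> in-order
Step 1: SEND seq=60 -> in-order
Step 3: SEND seq=203 -> out-of-order
Step 4: SEND seq=100 -> in-order
Step 5: SEND seq=92 -> in-order
Step 6: SEND seq=284 -> in-order

Answer: yes yes no yes yes yes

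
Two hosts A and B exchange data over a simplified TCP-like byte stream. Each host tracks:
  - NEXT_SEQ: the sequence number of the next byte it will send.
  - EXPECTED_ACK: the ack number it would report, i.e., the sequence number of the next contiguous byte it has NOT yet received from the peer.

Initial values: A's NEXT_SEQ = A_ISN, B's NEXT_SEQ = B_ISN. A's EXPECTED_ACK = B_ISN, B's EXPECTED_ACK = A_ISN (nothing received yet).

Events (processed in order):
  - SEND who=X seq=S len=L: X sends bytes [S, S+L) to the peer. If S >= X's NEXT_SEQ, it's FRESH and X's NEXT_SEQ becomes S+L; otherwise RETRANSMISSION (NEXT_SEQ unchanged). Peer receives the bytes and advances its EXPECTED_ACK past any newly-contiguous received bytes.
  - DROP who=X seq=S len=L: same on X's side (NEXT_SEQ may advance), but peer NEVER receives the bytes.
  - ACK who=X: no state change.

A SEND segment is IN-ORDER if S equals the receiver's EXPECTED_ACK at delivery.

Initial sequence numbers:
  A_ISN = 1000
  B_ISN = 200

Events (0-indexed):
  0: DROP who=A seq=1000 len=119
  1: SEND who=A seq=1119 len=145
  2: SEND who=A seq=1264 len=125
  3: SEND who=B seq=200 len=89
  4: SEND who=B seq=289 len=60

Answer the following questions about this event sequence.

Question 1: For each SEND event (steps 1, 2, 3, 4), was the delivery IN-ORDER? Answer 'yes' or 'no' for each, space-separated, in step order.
Answer: no no yes yes

Derivation:
Step 1: SEND seq=1119 -> out-of-order
Step 2: SEND seq=1264 -> out-of-order
Step 3: SEND seq=200 -> in-order
Step 4: SEND seq=289 -> in-order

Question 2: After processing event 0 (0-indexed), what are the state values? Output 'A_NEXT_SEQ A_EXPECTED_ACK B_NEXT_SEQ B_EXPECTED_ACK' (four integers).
After event 0: A_seq=1119 A_ack=200 B_seq=200 B_ack=1000

1119 200 200 1000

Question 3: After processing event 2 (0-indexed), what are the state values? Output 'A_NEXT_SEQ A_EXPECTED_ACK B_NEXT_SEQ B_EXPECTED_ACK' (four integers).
After event 0: A_seq=1119 A_ack=200 B_seq=200 B_ack=1000
After event 1: A_seq=1264 A_ack=200 B_seq=200 B_ack=1000
After event 2: A_seq=1389 A_ack=200 B_seq=200 B_ack=1000

1389 200 200 1000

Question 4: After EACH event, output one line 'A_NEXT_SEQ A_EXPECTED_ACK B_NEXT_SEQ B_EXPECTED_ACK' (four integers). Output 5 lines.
1119 200 200 1000
1264 200 200 1000
1389 200 200 1000
1389 289 289 1000
1389 349 349 1000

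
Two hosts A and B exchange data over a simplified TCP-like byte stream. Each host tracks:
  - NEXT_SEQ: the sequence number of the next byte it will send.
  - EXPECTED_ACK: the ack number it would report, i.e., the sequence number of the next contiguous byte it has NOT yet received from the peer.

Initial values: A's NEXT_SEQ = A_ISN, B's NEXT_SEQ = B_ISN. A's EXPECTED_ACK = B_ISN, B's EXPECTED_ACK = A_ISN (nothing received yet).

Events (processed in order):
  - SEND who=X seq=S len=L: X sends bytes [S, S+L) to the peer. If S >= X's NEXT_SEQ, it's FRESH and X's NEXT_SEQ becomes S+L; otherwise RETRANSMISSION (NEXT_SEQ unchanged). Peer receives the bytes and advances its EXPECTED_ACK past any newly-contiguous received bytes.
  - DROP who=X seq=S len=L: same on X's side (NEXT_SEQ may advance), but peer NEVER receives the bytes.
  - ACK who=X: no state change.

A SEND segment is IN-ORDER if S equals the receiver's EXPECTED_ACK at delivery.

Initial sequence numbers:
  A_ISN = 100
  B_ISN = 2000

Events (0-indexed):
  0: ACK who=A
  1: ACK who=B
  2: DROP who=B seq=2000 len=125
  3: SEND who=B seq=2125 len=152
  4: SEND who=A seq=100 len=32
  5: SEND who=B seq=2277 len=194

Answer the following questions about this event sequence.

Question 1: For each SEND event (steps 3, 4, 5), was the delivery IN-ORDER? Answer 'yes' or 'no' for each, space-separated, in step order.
Step 3: SEND seq=2125 -> out-of-order
Step 4: SEND seq=100 -> in-order
Step 5: SEND seq=2277 -> out-of-order

Answer: no yes no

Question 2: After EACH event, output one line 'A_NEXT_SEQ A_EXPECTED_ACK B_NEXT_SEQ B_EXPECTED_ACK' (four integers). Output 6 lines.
100 2000 2000 100
100 2000 2000 100
100 2000 2125 100
100 2000 2277 100
132 2000 2277 132
132 2000 2471 132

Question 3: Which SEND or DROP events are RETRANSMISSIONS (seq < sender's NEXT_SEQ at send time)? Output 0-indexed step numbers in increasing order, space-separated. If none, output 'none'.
Step 2: DROP seq=2000 -> fresh
Step 3: SEND seq=2125 -> fresh
Step 4: SEND seq=100 -> fresh
Step 5: SEND seq=2277 -> fresh

Answer: none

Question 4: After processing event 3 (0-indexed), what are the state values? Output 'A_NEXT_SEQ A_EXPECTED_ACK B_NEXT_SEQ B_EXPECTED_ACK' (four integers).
After event 0: A_seq=100 A_ack=2000 B_seq=2000 B_ack=100
After event 1: A_seq=100 A_ack=2000 B_seq=2000 B_ack=100
After event 2: A_seq=100 A_ack=2000 B_seq=2125 B_ack=100
After event 3: A_seq=100 A_ack=2000 B_seq=2277 B_ack=100

100 2000 2277 100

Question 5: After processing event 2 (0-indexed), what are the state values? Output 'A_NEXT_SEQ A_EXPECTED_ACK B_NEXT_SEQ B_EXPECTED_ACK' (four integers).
After event 0: A_seq=100 A_ack=2000 B_seq=2000 B_ack=100
After event 1: A_seq=100 A_ack=2000 B_seq=2000 B_ack=100
After event 2: A_seq=100 A_ack=2000 B_seq=2125 B_ack=100

100 2000 2125 100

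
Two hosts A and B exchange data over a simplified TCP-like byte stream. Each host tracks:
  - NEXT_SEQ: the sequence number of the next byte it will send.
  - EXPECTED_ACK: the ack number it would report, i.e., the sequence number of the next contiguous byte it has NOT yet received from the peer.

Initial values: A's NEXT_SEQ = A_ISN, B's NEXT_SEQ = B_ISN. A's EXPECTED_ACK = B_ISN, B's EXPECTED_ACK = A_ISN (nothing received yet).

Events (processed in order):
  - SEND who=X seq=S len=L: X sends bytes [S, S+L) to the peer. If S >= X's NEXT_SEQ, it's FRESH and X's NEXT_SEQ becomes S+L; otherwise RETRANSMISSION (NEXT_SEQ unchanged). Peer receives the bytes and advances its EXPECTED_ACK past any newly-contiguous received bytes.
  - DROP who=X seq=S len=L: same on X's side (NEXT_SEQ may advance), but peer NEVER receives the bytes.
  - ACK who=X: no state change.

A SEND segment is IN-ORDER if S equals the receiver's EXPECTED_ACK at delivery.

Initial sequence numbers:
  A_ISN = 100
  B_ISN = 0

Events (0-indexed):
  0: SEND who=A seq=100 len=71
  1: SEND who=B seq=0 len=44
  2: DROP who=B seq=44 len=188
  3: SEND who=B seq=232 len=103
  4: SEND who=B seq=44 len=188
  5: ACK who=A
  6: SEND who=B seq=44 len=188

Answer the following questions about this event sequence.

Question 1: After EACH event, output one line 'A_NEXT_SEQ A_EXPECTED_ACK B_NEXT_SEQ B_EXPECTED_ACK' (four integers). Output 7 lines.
171 0 0 171
171 44 44 171
171 44 232 171
171 44 335 171
171 335 335 171
171 335 335 171
171 335 335 171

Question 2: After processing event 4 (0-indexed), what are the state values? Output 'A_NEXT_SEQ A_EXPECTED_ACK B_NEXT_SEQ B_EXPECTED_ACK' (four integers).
After event 0: A_seq=171 A_ack=0 B_seq=0 B_ack=171
After event 1: A_seq=171 A_ack=44 B_seq=44 B_ack=171
After event 2: A_seq=171 A_ack=44 B_seq=232 B_ack=171
After event 3: A_seq=171 A_ack=44 B_seq=335 B_ack=171
After event 4: A_seq=171 A_ack=335 B_seq=335 B_ack=171

171 335 335 171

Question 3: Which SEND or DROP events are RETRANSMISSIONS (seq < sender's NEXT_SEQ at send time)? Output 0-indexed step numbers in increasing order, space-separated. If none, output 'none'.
Step 0: SEND seq=100 -> fresh
Step 1: SEND seq=0 -> fresh
Step 2: DROP seq=44 -> fresh
Step 3: SEND seq=232 -> fresh
Step 4: SEND seq=44 -> retransmit
Step 6: SEND seq=44 -> retransmit

Answer: 4 6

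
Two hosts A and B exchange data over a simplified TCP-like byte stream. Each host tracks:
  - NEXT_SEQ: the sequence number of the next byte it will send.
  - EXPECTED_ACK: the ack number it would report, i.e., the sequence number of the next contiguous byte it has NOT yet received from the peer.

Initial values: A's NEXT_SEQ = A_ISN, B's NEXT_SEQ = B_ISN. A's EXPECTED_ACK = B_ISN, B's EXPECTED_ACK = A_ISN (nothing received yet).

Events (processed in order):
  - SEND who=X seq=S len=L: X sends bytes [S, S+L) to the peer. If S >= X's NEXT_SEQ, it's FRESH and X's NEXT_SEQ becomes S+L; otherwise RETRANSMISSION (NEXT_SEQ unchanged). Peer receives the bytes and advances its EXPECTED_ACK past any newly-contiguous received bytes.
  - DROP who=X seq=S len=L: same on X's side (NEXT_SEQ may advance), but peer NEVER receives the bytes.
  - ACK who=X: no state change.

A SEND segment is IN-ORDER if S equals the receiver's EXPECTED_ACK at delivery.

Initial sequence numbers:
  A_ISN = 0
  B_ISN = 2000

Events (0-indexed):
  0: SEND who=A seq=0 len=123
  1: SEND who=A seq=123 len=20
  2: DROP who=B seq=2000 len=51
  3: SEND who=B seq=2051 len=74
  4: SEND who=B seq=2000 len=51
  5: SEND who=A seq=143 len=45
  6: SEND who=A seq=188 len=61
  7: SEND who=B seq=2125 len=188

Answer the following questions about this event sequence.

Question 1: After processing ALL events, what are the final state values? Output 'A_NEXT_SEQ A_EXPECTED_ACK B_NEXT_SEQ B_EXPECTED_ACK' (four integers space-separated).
Answer: 249 2313 2313 249

Derivation:
After event 0: A_seq=123 A_ack=2000 B_seq=2000 B_ack=123
After event 1: A_seq=143 A_ack=2000 B_seq=2000 B_ack=143
After event 2: A_seq=143 A_ack=2000 B_seq=2051 B_ack=143
After event 3: A_seq=143 A_ack=2000 B_seq=2125 B_ack=143
After event 4: A_seq=143 A_ack=2125 B_seq=2125 B_ack=143
After event 5: A_seq=188 A_ack=2125 B_seq=2125 B_ack=188
After event 6: A_seq=249 A_ack=2125 B_seq=2125 B_ack=249
After event 7: A_seq=249 A_ack=2313 B_seq=2313 B_ack=249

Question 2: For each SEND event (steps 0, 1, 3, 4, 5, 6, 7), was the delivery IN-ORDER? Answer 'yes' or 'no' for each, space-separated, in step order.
Step 0: SEND seq=0 -> in-order
Step 1: SEND seq=123 -> in-order
Step 3: SEND seq=2051 -> out-of-order
Step 4: SEND seq=2000 -> in-order
Step 5: SEND seq=143 -> in-order
Step 6: SEND seq=188 -> in-order
Step 7: SEND seq=2125 -> in-order

Answer: yes yes no yes yes yes yes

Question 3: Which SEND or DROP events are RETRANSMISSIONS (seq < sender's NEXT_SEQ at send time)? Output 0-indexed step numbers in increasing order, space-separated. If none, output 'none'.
Answer: 4

Derivation:
Step 0: SEND seq=0 -> fresh
Step 1: SEND seq=123 -> fresh
Step 2: DROP seq=2000 -> fresh
Step 3: SEND seq=2051 -> fresh
Step 4: SEND seq=2000 -> retransmit
Step 5: SEND seq=143 -> fresh
Step 6: SEND seq=188 -> fresh
Step 7: SEND seq=2125 -> fresh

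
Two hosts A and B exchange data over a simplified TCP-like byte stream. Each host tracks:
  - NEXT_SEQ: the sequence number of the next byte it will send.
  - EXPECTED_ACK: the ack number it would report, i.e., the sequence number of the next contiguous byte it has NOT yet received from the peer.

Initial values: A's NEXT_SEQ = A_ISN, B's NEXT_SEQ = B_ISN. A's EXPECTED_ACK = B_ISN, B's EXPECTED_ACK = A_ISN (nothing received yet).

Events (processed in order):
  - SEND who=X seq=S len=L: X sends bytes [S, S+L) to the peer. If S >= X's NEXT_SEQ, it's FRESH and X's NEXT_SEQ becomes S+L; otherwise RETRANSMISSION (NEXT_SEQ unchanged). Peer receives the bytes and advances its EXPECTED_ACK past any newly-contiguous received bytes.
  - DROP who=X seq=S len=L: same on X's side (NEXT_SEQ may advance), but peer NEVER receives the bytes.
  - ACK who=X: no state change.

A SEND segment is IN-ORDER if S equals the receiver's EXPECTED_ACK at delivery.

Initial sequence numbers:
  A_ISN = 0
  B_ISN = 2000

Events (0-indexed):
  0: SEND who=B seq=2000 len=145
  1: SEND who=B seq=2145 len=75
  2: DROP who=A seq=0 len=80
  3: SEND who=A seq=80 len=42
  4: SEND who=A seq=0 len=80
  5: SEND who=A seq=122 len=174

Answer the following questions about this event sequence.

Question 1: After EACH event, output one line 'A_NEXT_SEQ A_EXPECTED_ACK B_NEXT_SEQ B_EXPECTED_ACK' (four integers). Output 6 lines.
0 2145 2145 0
0 2220 2220 0
80 2220 2220 0
122 2220 2220 0
122 2220 2220 122
296 2220 2220 296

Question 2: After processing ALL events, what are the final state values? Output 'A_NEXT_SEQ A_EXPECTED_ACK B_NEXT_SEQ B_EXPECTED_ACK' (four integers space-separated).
Answer: 296 2220 2220 296

Derivation:
After event 0: A_seq=0 A_ack=2145 B_seq=2145 B_ack=0
After event 1: A_seq=0 A_ack=2220 B_seq=2220 B_ack=0
After event 2: A_seq=80 A_ack=2220 B_seq=2220 B_ack=0
After event 3: A_seq=122 A_ack=2220 B_seq=2220 B_ack=0
After event 4: A_seq=122 A_ack=2220 B_seq=2220 B_ack=122
After event 5: A_seq=296 A_ack=2220 B_seq=2220 B_ack=296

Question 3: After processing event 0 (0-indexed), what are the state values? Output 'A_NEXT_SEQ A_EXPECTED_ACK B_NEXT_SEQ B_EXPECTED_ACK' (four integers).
After event 0: A_seq=0 A_ack=2145 B_seq=2145 B_ack=0

0 2145 2145 0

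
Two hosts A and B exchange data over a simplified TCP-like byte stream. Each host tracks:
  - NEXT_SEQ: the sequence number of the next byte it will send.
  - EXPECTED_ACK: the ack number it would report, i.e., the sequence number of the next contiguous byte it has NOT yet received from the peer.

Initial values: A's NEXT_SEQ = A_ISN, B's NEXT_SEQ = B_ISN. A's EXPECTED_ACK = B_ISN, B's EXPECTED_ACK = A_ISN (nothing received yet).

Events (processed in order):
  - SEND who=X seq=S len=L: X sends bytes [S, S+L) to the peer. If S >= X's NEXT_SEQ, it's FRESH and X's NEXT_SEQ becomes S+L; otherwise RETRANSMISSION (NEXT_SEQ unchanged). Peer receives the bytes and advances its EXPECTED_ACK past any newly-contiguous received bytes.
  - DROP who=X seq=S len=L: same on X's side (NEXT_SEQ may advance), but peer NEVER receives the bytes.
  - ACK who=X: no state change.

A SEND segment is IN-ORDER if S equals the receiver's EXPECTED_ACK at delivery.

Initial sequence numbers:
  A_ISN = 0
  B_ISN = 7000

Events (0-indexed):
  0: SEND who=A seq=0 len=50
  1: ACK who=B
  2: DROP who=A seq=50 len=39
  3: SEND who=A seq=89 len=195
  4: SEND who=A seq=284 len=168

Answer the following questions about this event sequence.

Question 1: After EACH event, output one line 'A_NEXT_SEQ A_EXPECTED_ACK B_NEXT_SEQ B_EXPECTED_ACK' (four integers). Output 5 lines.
50 7000 7000 50
50 7000 7000 50
89 7000 7000 50
284 7000 7000 50
452 7000 7000 50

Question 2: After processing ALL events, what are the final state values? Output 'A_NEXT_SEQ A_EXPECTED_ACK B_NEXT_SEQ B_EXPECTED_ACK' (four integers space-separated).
Answer: 452 7000 7000 50

Derivation:
After event 0: A_seq=50 A_ack=7000 B_seq=7000 B_ack=50
After event 1: A_seq=50 A_ack=7000 B_seq=7000 B_ack=50
After event 2: A_seq=89 A_ack=7000 B_seq=7000 B_ack=50
After event 3: A_seq=284 A_ack=7000 B_seq=7000 B_ack=50
After event 4: A_seq=452 A_ack=7000 B_seq=7000 B_ack=50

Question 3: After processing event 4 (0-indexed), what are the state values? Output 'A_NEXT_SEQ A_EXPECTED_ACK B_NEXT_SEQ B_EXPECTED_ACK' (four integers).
After event 0: A_seq=50 A_ack=7000 B_seq=7000 B_ack=50
After event 1: A_seq=50 A_ack=7000 B_seq=7000 B_ack=50
After event 2: A_seq=89 A_ack=7000 B_seq=7000 B_ack=50
After event 3: A_seq=284 A_ack=7000 B_seq=7000 B_ack=50
After event 4: A_seq=452 A_ack=7000 B_seq=7000 B_ack=50

452 7000 7000 50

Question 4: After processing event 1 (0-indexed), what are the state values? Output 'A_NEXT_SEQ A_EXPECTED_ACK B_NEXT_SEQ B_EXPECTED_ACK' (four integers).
After event 0: A_seq=50 A_ack=7000 B_seq=7000 B_ack=50
After event 1: A_seq=50 A_ack=7000 B_seq=7000 B_ack=50

50 7000 7000 50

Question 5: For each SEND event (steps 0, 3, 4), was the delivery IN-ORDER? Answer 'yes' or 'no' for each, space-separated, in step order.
Answer: yes no no

Derivation:
Step 0: SEND seq=0 -> in-order
Step 3: SEND seq=89 -> out-of-order
Step 4: SEND seq=284 -> out-of-order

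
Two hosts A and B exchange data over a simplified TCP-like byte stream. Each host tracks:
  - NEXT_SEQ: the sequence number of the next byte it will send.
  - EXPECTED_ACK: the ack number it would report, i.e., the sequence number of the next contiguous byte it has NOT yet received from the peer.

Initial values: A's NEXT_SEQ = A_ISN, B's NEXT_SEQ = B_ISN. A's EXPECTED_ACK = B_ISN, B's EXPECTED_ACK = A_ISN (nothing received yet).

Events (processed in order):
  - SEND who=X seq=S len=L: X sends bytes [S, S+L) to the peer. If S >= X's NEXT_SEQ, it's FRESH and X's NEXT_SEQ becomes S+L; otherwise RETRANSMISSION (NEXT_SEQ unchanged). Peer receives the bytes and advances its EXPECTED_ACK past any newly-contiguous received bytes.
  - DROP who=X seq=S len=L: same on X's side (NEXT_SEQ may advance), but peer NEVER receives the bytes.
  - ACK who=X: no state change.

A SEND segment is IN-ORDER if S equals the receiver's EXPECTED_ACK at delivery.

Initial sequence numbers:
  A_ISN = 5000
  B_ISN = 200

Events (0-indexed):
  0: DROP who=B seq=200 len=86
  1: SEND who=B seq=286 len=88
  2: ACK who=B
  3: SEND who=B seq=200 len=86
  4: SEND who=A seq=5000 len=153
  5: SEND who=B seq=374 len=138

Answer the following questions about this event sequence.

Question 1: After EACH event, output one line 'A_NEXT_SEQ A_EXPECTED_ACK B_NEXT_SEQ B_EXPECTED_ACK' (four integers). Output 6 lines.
5000 200 286 5000
5000 200 374 5000
5000 200 374 5000
5000 374 374 5000
5153 374 374 5153
5153 512 512 5153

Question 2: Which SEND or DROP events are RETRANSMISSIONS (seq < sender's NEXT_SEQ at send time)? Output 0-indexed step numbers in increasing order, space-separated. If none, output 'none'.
Answer: 3

Derivation:
Step 0: DROP seq=200 -> fresh
Step 1: SEND seq=286 -> fresh
Step 3: SEND seq=200 -> retransmit
Step 4: SEND seq=5000 -> fresh
Step 5: SEND seq=374 -> fresh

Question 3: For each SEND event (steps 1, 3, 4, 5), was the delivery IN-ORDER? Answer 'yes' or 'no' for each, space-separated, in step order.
Step 1: SEND seq=286 -> out-of-order
Step 3: SEND seq=200 -> in-order
Step 4: SEND seq=5000 -> in-order
Step 5: SEND seq=374 -> in-order

Answer: no yes yes yes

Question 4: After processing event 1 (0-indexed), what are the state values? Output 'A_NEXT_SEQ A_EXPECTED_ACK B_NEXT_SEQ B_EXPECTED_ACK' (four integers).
After event 0: A_seq=5000 A_ack=200 B_seq=286 B_ack=5000
After event 1: A_seq=5000 A_ack=200 B_seq=374 B_ack=5000

5000 200 374 5000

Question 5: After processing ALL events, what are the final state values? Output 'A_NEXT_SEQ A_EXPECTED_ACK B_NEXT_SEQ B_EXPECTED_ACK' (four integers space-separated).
After event 0: A_seq=5000 A_ack=200 B_seq=286 B_ack=5000
After event 1: A_seq=5000 A_ack=200 B_seq=374 B_ack=5000
After event 2: A_seq=5000 A_ack=200 B_seq=374 B_ack=5000
After event 3: A_seq=5000 A_ack=374 B_seq=374 B_ack=5000
After event 4: A_seq=5153 A_ack=374 B_seq=374 B_ack=5153
After event 5: A_seq=5153 A_ack=512 B_seq=512 B_ack=5153

Answer: 5153 512 512 5153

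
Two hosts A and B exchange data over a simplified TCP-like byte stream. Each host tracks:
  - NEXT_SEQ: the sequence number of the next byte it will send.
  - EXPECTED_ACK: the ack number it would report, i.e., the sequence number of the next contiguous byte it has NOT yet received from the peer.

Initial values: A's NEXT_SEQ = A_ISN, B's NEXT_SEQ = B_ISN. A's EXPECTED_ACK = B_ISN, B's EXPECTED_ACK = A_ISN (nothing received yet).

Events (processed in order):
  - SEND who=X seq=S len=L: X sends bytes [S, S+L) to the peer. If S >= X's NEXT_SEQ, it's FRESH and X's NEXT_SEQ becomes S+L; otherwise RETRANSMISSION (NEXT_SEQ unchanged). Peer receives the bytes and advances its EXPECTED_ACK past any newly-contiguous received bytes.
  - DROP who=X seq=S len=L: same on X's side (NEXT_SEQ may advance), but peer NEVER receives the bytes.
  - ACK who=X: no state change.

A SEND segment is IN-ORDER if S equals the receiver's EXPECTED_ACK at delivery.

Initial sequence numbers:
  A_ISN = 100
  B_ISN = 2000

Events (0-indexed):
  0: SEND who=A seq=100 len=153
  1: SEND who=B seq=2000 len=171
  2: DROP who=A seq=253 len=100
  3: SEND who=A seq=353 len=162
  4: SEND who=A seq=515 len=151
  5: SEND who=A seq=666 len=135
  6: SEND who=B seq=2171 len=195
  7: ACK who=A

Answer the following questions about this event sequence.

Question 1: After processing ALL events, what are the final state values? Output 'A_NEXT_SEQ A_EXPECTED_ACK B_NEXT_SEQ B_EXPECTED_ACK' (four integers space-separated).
Answer: 801 2366 2366 253

Derivation:
After event 0: A_seq=253 A_ack=2000 B_seq=2000 B_ack=253
After event 1: A_seq=253 A_ack=2171 B_seq=2171 B_ack=253
After event 2: A_seq=353 A_ack=2171 B_seq=2171 B_ack=253
After event 3: A_seq=515 A_ack=2171 B_seq=2171 B_ack=253
After event 4: A_seq=666 A_ack=2171 B_seq=2171 B_ack=253
After event 5: A_seq=801 A_ack=2171 B_seq=2171 B_ack=253
After event 6: A_seq=801 A_ack=2366 B_seq=2366 B_ack=253
After event 7: A_seq=801 A_ack=2366 B_seq=2366 B_ack=253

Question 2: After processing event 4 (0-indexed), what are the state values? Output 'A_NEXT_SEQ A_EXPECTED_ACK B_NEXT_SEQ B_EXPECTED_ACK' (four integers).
After event 0: A_seq=253 A_ack=2000 B_seq=2000 B_ack=253
After event 1: A_seq=253 A_ack=2171 B_seq=2171 B_ack=253
After event 2: A_seq=353 A_ack=2171 B_seq=2171 B_ack=253
After event 3: A_seq=515 A_ack=2171 B_seq=2171 B_ack=253
After event 4: A_seq=666 A_ack=2171 B_seq=2171 B_ack=253

666 2171 2171 253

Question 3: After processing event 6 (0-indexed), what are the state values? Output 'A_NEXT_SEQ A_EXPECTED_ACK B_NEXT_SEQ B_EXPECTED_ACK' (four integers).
After event 0: A_seq=253 A_ack=2000 B_seq=2000 B_ack=253
After event 1: A_seq=253 A_ack=2171 B_seq=2171 B_ack=253
After event 2: A_seq=353 A_ack=2171 B_seq=2171 B_ack=253
After event 3: A_seq=515 A_ack=2171 B_seq=2171 B_ack=253
After event 4: A_seq=666 A_ack=2171 B_seq=2171 B_ack=253
After event 5: A_seq=801 A_ack=2171 B_seq=2171 B_ack=253
After event 6: A_seq=801 A_ack=2366 B_seq=2366 B_ack=253

801 2366 2366 253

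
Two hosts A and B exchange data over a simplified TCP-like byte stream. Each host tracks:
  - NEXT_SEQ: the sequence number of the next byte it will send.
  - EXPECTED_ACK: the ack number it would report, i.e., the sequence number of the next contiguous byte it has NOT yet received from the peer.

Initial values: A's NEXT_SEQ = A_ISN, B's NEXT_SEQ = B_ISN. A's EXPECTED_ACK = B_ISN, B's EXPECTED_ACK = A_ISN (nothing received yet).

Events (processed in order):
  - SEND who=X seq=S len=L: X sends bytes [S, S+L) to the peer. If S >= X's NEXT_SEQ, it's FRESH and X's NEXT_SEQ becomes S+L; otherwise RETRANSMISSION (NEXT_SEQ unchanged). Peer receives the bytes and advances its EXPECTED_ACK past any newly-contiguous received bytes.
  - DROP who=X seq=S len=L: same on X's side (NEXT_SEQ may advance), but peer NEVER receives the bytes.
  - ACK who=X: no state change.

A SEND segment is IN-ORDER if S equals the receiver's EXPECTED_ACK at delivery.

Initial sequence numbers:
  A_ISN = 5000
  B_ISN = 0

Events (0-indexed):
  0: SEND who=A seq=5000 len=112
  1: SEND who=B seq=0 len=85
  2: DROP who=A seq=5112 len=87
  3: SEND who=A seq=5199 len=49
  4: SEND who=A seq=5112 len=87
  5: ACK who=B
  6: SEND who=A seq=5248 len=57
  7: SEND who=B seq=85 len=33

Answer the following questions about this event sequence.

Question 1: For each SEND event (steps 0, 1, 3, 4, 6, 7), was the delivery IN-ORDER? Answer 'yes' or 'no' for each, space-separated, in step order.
Step 0: SEND seq=5000 -> in-order
Step 1: SEND seq=0 -> in-order
Step 3: SEND seq=5199 -> out-of-order
Step 4: SEND seq=5112 -> in-order
Step 6: SEND seq=5248 -> in-order
Step 7: SEND seq=85 -> in-order

Answer: yes yes no yes yes yes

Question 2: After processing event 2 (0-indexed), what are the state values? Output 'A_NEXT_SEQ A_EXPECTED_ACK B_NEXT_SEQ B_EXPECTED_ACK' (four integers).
After event 0: A_seq=5112 A_ack=0 B_seq=0 B_ack=5112
After event 1: A_seq=5112 A_ack=85 B_seq=85 B_ack=5112
After event 2: A_seq=5199 A_ack=85 B_seq=85 B_ack=5112

5199 85 85 5112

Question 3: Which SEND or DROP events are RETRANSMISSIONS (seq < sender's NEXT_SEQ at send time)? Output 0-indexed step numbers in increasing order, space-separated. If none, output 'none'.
Step 0: SEND seq=5000 -> fresh
Step 1: SEND seq=0 -> fresh
Step 2: DROP seq=5112 -> fresh
Step 3: SEND seq=5199 -> fresh
Step 4: SEND seq=5112 -> retransmit
Step 6: SEND seq=5248 -> fresh
Step 7: SEND seq=85 -> fresh

Answer: 4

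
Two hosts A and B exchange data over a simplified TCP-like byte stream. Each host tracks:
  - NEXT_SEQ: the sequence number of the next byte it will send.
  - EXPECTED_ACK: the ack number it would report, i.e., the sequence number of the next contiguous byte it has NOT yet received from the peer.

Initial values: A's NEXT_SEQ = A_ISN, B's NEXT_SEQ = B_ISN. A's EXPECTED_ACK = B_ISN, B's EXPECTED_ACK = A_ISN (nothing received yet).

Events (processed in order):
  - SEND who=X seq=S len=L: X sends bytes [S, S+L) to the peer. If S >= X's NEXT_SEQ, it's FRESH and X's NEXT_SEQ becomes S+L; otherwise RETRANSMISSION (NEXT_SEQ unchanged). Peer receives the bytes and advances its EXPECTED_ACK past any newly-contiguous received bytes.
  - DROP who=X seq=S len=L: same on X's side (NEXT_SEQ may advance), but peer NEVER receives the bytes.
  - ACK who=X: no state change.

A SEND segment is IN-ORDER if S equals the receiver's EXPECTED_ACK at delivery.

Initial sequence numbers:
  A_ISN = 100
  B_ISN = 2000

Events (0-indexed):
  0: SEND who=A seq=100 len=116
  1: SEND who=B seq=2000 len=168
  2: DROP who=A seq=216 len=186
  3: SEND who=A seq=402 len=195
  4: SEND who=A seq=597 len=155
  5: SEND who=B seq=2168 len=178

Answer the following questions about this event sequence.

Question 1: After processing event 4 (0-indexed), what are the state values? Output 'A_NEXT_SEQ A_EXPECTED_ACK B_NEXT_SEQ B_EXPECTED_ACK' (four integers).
After event 0: A_seq=216 A_ack=2000 B_seq=2000 B_ack=216
After event 1: A_seq=216 A_ack=2168 B_seq=2168 B_ack=216
After event 2: A_seq=402 A_ack=2168 B_seq=2168 B_ack=216
After event 3: A_seq=597 A_ack=2168 B_seq=2168 B_ack=216
After event 4: A_seq=752 A_ack=2168 B_seq=2168 B_ack=216

752 2168 2168 216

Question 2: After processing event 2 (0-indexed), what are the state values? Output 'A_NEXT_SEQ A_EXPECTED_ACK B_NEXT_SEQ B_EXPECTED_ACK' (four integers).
After event 0: A_seq=216 A_ack=2000 B_seq=2000 B_ack=216
After event 1: A_seq=216 A_ack=2168 B_seq=2168 B_ack=216
After event 2: A_seq=402 A_ack=2168 B_seq=2168 B_ack=216

402 2168 2168 216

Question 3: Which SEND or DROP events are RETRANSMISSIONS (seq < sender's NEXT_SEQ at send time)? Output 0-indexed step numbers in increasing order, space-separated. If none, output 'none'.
Answer: none

Derivation:
Step 0: SEND seq=100 -> fresh
Step 1: SEND seq=2000 -> fresh
Step 2: DROP seq=216 -> fresh
Step 3: SEND seq=402 -> fresh
Step 4: SEND seq=597 -> fresh
Step 5: SEND seq=2168 -> fresh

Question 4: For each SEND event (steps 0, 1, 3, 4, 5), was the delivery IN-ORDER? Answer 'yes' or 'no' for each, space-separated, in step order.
Answer: yes yes no no yes

Derivation:
Step 0: SEND seq=100 -> in-order
Step 1: SEND seq=2000 -> in-order
Step 3: SEND seq=402 -> out-of-order
Step 4: SEND seq=597 -> out-of-order
Step 5: SEND seq=2168 -> in-order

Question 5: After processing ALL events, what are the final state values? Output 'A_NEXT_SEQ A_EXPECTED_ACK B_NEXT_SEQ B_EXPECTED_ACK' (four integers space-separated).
After event 0: A_seq=216 A_ack=2000 B_seq=2000 B_ack=216
After event 1: A_seq=216 A_ack=2168 B_seq=2168 B_ack=216
After event 2: A_seq=402 A_ack=2168 B_seq=2168 B_ack=216
After event 3: A_seq=597 A_ack=2168 B_seq=2168 B_ack=216
After event 4: A_seq=752 A_ack=2168 B_seq=2168 B_ack=216
After event 5: A_seq=752 A_ack=2346 B_seq=2346 B_ack=216

Answer: 752 2346 2346 216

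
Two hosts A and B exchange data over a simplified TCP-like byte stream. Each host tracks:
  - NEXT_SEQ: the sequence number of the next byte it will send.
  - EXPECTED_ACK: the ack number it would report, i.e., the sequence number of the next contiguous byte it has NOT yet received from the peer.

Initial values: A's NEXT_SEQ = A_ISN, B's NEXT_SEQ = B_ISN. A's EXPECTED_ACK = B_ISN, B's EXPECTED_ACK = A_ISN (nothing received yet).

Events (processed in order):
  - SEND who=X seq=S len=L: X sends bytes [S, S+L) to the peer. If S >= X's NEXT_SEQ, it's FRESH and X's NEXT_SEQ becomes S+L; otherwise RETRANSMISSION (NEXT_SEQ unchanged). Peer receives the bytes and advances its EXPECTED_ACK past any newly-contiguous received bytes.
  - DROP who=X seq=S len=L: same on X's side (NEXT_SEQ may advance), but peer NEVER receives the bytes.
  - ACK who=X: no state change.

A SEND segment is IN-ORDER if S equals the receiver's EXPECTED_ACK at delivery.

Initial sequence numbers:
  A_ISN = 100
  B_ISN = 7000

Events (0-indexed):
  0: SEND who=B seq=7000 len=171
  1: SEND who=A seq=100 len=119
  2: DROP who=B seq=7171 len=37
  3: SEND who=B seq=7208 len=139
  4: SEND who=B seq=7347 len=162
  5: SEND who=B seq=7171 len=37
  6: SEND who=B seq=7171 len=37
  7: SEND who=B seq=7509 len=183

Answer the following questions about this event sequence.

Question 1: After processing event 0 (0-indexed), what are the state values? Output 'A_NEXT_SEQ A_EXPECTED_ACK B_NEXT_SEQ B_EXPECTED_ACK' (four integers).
After event 0: A_seq=100 A_ack=7171 B_seq=7171 B_ack=100

100 7171 7171 100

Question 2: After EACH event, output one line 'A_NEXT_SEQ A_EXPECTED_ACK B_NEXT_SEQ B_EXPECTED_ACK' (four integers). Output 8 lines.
100 7171 7171 100
219 7171 7171 219
219 7171 7208 219
219 7171 7347 219
219 7171 7509 219
219 7509 7509 219
219 7509 7509 219
219 7692 7692 219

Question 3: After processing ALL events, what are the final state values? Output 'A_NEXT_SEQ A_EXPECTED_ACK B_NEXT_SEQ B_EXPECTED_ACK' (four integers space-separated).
After event 0: A_seq=100 A_ack=7171 B_seq=7171 B_ack=100
After event 1: A_seq=219 A_ack=7171 B_seq=7171 B_ack=219
After event 2: A_seq=219 A_ack=7171 B_seq=7208 B_ack=219
After event 3: A_seq=219 A_ack=7171 B_seq=7347 B_ack=219
After event 4: A_seq=219 A_ack=7171 B_seq=7509 B_ack=219
After event 5: A_seq=219 A_ack=7509 B_seq=7509 B_ack=219
After event 6: A_seq=219 A_ack=7509 B_seq=7509 B_ack=219
After event 7: A_seq=219 A_ack=7692 B_seq=7692 B_ack=219

Answer: 219 7692 7692 219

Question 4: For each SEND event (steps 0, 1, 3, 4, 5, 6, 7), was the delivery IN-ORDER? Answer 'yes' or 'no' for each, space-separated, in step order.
Step 0: SEND seq=7000 -> in-order
Step 1: SEND seq=100 -> in-order
Step 3: SEND seq=7208 -> out-of-order
Step 4: SEND seq=7347 -> out-of-order
Step 5: SEND seq=7171 -> in-order
Step 6: SEND seq=7171 -> out-of-order
Step 7: SEND seq=7509 -> in-order

Answer: yes yes no no yes no yes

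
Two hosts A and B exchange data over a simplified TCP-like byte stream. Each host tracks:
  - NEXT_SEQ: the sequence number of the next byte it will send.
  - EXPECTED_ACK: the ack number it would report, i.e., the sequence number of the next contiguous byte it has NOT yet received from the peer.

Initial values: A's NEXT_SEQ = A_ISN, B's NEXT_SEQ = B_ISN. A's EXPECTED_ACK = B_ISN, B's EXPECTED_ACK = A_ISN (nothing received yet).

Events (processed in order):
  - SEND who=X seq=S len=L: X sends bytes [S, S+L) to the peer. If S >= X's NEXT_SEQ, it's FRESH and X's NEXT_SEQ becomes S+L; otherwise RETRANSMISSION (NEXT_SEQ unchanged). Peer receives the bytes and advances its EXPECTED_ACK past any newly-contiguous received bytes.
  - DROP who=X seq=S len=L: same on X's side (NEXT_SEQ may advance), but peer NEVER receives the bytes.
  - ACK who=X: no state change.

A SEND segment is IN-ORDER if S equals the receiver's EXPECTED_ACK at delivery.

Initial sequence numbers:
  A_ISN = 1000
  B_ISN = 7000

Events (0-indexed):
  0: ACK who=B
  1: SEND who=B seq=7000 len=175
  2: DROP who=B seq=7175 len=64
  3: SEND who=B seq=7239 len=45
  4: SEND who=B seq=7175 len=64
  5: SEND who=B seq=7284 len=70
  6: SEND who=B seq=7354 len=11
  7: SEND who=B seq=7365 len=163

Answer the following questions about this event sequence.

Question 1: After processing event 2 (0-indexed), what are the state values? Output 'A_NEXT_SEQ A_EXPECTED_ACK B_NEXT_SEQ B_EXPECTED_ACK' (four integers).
After event 0: A_seq=1000 A_ack=7000 B_seq=7000 B_ack=1000
After event 1: A_seq=1000 A_ack=7175 B_seq=7175 B_ack=1000
After event 2: A_seq=1000 A_ack=7175 B_seq=7239 B_ack=1000

1000 7175 7239 1000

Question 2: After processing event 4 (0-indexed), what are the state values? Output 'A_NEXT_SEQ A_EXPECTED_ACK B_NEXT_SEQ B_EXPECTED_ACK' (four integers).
After event 0: A_seq=1000 A_ack=7000 B_seq=7000 B_ack=1000
After event 1: A_seq=1000 A_ack=7175 B_seq=7175 B_ack=1000
After event 2: A_seq=1000 A_ack=7175 B_seq=7239 B_ack=1000
After event 3: A_seq=1000 A_ack=7175 B_seq=7284 B_ack=1000
After event 4: A_seq=1000 A_ack=7284 B_seq=7284 B_ack=1000

1000 7284 7284 1000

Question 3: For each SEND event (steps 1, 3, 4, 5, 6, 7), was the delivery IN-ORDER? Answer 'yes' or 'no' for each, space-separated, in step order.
Answer: yes no yes yes yes yes

Derivation:
Step 1: SEND seq=7000 -> in-order
Step 3: SEND seq=7239 -> out-of-order
Step 4: SEND seq=7175 -> in-order
Step 5: SEND seq=7284 -> in-order
Step 6: SEND seq=7354 -> in-order
Step 7: SEND seq=7365 -> in-order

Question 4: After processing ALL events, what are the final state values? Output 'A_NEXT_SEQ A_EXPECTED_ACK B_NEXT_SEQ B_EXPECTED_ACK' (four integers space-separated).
Answer: 1000 7528 7528 1000

Derivation:
After event 0: A_seq=1000 A_ack=7000 B_seq=7000 B_ack=1000
After event 1: A_seq=1000 A_ack=7175 B_seq=7175 B_ack=1000
After event 2: A_seq=1000 A_ack=7175 B_seq=7239 B_ack=1000
After event 3: A_seq=1000 A_ack=7175 B_seq=7284 B_ack=1000
After event 4: A_seq=1000 A_ack=7284 B_seq=7284 B_ack=1000
After event 5: A_seq=1000 A_ack=7354 B_seq=7354 B_ack=1000
After event 6: A_seq=1000 A_ack=7365 B_seq=7365 B_ack=1000
After event 7: A_seq=1000 A_ack=7528 B_seq=7528 B_ack=1000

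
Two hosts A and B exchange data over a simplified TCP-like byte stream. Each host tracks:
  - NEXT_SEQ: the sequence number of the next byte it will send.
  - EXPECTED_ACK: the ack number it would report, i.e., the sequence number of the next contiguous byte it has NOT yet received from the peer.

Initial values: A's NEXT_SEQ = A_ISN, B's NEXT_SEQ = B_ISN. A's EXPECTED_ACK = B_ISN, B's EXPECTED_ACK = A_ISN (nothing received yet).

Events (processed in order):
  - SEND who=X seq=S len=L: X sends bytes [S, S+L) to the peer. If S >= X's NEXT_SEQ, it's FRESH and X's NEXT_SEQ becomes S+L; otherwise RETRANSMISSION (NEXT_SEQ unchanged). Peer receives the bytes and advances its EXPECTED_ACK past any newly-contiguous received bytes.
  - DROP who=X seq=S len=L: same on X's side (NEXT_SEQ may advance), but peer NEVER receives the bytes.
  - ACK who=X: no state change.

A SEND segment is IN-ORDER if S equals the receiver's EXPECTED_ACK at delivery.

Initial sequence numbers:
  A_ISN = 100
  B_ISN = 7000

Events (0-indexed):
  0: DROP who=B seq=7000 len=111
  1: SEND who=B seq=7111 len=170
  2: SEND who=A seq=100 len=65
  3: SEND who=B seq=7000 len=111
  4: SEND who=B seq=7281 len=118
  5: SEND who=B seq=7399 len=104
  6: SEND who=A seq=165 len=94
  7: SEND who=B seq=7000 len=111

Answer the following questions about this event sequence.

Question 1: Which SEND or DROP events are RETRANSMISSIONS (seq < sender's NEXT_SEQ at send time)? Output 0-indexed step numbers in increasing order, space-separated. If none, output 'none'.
Answer: 3 7

Derivation:
Step 0: DROP seq=7000 -> fresh
Step 1: SEND seq=7111 -> fresh
Step 2: SEND seq=100 -> fresh
Step 3: SEND seq=7000 -> retransmit
Step 4: SEND seq=7281 -> fresh
Step 5: SEND seq=7399 -> fresh
Step 6: SEND seq=165 -> fresh
Step 7: SEND seq=7000 -> retransmit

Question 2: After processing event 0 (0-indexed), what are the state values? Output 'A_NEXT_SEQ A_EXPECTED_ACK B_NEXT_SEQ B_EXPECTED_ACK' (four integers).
After event 0: A_seq=100 A_ack=7000 B_seq=7111 B_ack=100

100 7000 7111 100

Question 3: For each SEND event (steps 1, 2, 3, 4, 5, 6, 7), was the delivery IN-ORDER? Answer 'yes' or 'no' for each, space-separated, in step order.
Answer: no yes yes yes yes yes no

Derivation:
Step 1: SEND seq=7111 -> out-of-order
Step 2: SEND seq=100 -> in-order
Step 3: SEND seq=7000 -> in-order
Step 4: SEND seq=7281 -> in-order
Step 5: SEND seq=7399 -> in-order
Step 6: SEND seq=165 -> in-order
Step 7: SEND seq=7000 -> out-of-order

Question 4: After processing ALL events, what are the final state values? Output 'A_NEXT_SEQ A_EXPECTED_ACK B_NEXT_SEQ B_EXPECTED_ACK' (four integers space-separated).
Answer: 259 7503 7503 259

Derivation:
After event 0: A_seq=100 A_ack=7000 B_seq=7111 B_ack=100
After event 1: A_seq=100 A_ack=7000 B_seq=7281 B_ack=100
After event 2: A_seq=165 A_ack=7000 B_seq=7281 B_ack=165
After event 3: A_seq=165 A_ack=7281 B_seq=7281 B_ack=165
After event 4: A_seq=165 A_ack=7399 B_seq=7399 B_ack=165
After event 5: A_seq=165 A_ack=7503 B_seq=7503 B_ack=165
After event 6: A_seq=259 A_ack=7503 B_seq=7503 B_ack=259
After event 7: A_seq=259 A_ack=7503 B_seq=7503 B_ack=259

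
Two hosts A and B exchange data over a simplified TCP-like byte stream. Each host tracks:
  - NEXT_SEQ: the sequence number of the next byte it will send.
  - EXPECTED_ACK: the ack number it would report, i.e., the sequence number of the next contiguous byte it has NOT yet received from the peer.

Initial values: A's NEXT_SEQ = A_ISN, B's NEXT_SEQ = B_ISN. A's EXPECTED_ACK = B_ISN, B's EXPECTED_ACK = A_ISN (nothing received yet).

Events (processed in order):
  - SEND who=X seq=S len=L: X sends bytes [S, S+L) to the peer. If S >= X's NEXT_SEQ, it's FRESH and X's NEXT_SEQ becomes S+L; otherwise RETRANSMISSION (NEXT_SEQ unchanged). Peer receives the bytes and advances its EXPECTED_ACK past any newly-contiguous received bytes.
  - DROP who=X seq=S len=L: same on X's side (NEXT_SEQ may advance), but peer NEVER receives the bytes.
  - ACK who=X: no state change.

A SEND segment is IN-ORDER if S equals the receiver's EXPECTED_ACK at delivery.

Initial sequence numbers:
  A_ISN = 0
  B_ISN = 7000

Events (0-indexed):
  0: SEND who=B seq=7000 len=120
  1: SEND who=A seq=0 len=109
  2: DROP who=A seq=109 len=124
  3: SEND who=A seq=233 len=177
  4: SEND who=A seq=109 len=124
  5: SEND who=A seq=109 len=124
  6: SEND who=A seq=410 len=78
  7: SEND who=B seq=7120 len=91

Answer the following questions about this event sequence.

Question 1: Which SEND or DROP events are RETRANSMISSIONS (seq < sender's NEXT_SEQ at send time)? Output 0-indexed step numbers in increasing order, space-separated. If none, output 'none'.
Answer: 4 5

Derivation:
Step 0: SEND seq=7000 -> fresh
Step 1: SEND seq=0 -> fresh
Step 2: DROP seq=109 -> fresh
Step 3: SEND seq=233 -> fresh
Step 4: SEND seq=109 -> retransmit
Step 5: SEND seq=109 -> retransmit
Step 6: SEND seq=410 -> fresh
Step 7: SEND seq=7120 -> fresh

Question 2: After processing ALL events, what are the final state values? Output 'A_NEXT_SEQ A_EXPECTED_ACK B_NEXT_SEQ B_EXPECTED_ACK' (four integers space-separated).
After event 0: A_seq=0 A_ack=7120 B_seq=7120 B_ack=0
After event 1: A_seq=109 A_ack=7120 B_seq=7120 B_ack=109
After event 2: A_seq=233 A_ack=7120 B_seq=7120 B_ack=109
After event 3: A_seq=410 A_ack=7120 B_seq=7120 B_ack=109
After event 4: A_seq=410 A_ack=7120 B_seq=7120 B_ack=410
After event 5: A_seq=410 A_ack=7120 B_seq=7120 B_ack=410
After event 6: A_seq=488 A_ack=7120 B_seq=7120 B_ack=488
After event 7: A_seq=488 A_ack=7211 B_seq=7211 B_ack=488

Answer: 488 7211 7211 488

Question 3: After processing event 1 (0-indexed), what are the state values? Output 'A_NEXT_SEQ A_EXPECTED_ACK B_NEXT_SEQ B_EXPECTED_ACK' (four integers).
After event 0: A_seq=0 A_ack=7120 B_seq=7120 B_ack=0
After event 1: A_seq=109 A_ack=7120 B_seq=7120 B_ack=109

109 7120 7120 109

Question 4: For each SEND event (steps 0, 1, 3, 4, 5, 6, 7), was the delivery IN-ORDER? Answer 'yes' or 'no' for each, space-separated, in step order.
Step 0: SEND seq=7000 -> in-order
Step 1: SEND seq=0 -> in-order
Step 3: SEND seq=233 -> out-of-order
Step 4: SEND seq=109 -> in-order
Step 5: SEND seq=109 -> out-of-order
Step 6: SEND seq=410 -> in-order
Step 7: SEND seq=7120 -> in-order

Answer: yes yes no yes no yes yes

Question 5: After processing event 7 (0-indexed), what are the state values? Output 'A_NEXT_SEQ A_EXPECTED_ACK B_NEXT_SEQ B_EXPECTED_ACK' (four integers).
After event 0: A_seq=0 A_ack=7120 B_seq=7120 B_ack=0
After event 1: A_seq=109 A_ack=7120 B_seq=7120 B_ack=109
After event 2: A_seq=233 A_ack=7120 B_seq=7120 B_ack=109
After event 3: A_seq=410 A_ack=7120 B_seq=7120 B_ack=109
After event 4: A_seq=410 A_ack=7120 B_seq=7120 B_ack=410
After event 5: A_seq=410 A_ack=7120 B_seq=7120 B_ack=410
After event 6: A_seq=488 A_ack=7120 B_seq=7120 B_ack=488
After event 7: A_seq=488 A_ack=7211 B_seq=7211 B_ack=488

488 7211 7211 488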